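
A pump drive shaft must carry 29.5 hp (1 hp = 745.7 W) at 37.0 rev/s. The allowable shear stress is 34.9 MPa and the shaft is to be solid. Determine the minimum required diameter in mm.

ω = 2π·37.0 = 232.5 rad/s, so T = P/ω = 29.5×745.7 / 232.5 = 94.62 N·m.
For a solid shaft τ_max = 16T/(πd³), so d = (16T/(π τ_allow))^(1/3) = (16·94.62/(π·3.49×10^7))^(1/3) = 0.02399 m.

24.0 mm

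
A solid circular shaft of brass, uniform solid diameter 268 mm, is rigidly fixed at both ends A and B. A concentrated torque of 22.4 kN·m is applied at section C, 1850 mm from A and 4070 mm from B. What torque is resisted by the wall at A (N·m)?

15400 N·m

With uniform GJ and both ends fixed, compatibility θ_AC = θ_CB gives T_A·a = T_B·b, together with T_A + T_B = T₀.
T_A = T₀·b/(a+b) = 22400·4070/5920 = 15400 N·m; T_B = 7000 N·m.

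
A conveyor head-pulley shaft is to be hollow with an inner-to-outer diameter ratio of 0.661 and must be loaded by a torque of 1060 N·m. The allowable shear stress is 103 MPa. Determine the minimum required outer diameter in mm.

For a hollow shaft with d_i/d_o = 0.661: τ_max = 16T/(π d_o³ (1−k⁴)), so d_o = [16T/(π τ_allow (1−k⁴))]^(1/3) = [16·1060/(π·1.03×10^8·0.8091)]^(1/3) = 0.04016 m.

40.2 mm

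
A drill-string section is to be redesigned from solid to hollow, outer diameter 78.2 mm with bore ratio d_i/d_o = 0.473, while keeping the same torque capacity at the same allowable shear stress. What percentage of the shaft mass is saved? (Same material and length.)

19.7 %

Equal τ_max and T ⇒ the solid shaft needs d_s³ = d_o³(1−k⁴), so d_s = 78.2·(1−0.473⁴)^(1/3) = 76.87 mm.
Area ratio A_h/A_s = d_o²(1−k²)/d_s² = (1−k²)/(1−k⁴)^(2/3) = 0.8033.
Mass saving = 1 − 0.8033 = 19.7 %.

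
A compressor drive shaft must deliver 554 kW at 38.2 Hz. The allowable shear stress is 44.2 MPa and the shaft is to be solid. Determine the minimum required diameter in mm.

ω = 2π·38.2 = 240.0 rad/s, so T = P/ω = 554×10³ / 240.0 = 2308 N·m.
For a solid shaft τ_max = 16T/(πd³), so d = (16T/(π τ_allow))^(1/3) = (16·2308/(π·4.42×10^7))^(1/3) = 0.06431 m.

64.3 mm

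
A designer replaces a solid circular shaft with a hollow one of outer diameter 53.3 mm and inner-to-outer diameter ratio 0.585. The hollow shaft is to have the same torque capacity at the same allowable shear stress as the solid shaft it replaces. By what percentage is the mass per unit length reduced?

Equal τ_max and T ⇒ the solid shaft needs d_s³ = d_o³(1−k⁴), so d_s = 53.3·(1−0.585⁴)^(1/3) = 51.13 mm.
Area ratio A_h/A_s = d_o²(1−k²)/d_s² = (1−k²)/(1−k⁴)^(2/3) = 0.7147.
Mass saving = 1 − 0.7147 = 28.5 %.

28.5 %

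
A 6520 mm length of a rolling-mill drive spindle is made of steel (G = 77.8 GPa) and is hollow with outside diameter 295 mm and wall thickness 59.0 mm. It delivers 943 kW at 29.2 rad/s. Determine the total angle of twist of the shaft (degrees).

ω = 29.2 rad/s, so T = P/ω = 943×10³ / 29.20 = 32290 N·m.
J = π(d_o⁴ − d_i⁴)/32 = π(0.295⁴ − 0.177⁴)/32 = 6.472×10^-4 m⁴.
θ = T·L/(G·J) = 32290 × 6.52 / (77.8×10⁹ × 6.472×10^-4) = 4.182×10^-3 rad.

0.240°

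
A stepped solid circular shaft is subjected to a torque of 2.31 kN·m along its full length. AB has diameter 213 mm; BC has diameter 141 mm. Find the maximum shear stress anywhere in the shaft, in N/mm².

Under the same torque, τ_max = 16T/(πd³) is largest where d is smallest — segment BC (d = 141 mm).
τ_max = 16·2310/(π·(0.141)³) = 4.197×10^6 Pa.

4.20 N/mm²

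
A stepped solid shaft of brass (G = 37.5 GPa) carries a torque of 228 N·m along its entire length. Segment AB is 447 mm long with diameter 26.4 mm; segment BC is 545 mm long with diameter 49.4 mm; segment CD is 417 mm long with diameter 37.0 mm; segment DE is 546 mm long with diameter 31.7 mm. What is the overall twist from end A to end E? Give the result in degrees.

6.30°

J_AB = π(0.0264)⁴/32 = 4.77×10^-8 m⁴; J_BC = π(0.0494)⁴/32 = 5.85×10^-7 m⁴; J_CD = π(0.0370)⁴/32 = 1.84×10^-7 m⁴; J_DE = π(0.0317)⁴/32 = 9.91×10^-8 m⁴.
θ = (T/G)·Σ L_i/J_i = (228.0/37.5×10⁹)·(0.447/4.77×10^-8 + 0.545/5.85×10^-7 + 0.417/1.84×10^-7 + 0.546/9.91×10^-8) = 0.1099 rad.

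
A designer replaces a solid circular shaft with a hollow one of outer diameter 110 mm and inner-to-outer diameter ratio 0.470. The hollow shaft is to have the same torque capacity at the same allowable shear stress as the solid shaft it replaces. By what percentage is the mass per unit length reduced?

Equal τ_max and T ⇒ the solid shaft needs d_s³ = d_o³(1−k⁴), so d_s = 110·(1−0.470⁴)^(1/3) = 108.2 mm.
Area ratio A_h/A_s = d_o²(1−k²)/d_s² = (1−k²)/(1−k⁴)^(2/3) = 0.8055.
Mass saving = 1 − 0.8055 = 19.4 %.

19.4 %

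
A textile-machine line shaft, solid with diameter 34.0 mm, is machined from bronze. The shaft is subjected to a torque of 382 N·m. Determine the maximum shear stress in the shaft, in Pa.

4.95e7 Pa

J = πd⁴/32 = π(0.0340)⁴/32 = 1.312×10^-7 m⁴.
τ_max = T·r/J = 382.0 × 0.0170 / 1.312×10^-7 = 4.950×10^7 Pa.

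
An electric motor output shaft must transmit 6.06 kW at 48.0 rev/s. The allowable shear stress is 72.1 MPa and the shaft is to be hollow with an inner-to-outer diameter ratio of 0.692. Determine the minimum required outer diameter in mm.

12.3 mm

ω = 2π·48.0 = 301.6 rad/s, so T = P/ω = 6.06×10³ / 301.6 = 20.09 N·m.
For a hollow shaft with d_i/d_o = 0.692: τ_max = 16T/(π d_o³ (1−k⁴)), so d_o = [16T/(π τ_allow (1−k⁴))]^(1/3) = [16·20.09/(π·7.21×10^7·0.7707)]^(1/3) = 0.01226 m.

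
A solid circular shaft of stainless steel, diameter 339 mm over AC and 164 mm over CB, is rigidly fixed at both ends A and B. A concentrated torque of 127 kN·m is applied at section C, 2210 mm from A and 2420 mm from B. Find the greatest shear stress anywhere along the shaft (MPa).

Compatibility: T_A·a/J_AC = T_B·b/J_CB with T_A + T_B = T₀.
J_AC = 1.30×10^-3 m⁴, J_CB = 7.10×10^-5 m⁴, so T_A = T₀·(J_AC/a)/((J_AC/a)+(J_CB/b)) = 120900 N·m, T_B = 6050 N·m.
τ in each portion: τ_AC = 1.58×10^7 Pa, τ_CB = 6.99×10^6 Pa; maximum is in AC.
τ_max = T_AC·r/J = 120900·0.170/1.30×10^-3 = 1.581×10^7 Pa.

15.8 MPa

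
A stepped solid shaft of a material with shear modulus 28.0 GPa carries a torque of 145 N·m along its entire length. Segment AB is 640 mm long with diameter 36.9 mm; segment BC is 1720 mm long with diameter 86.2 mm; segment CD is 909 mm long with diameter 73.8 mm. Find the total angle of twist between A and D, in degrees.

J_AB = π(0.0369)⁴/32 = 1.82×10^-7 m⁴; J_BC = π(0.0862)⁴/32 = 5.42×10^-6 m⁴; J_CD = π(0.0738)⁴/32 = 2.91×10^-6 m⁴.
θ = (T/G)·Σ L_i/J_i = (145.0/28.0×10⁹)·(0.640/1.82×10^-7 + 1.72/5.42×10^-6 + 0.909/2.91×10^-6) = 0.02147 rad.

1.23°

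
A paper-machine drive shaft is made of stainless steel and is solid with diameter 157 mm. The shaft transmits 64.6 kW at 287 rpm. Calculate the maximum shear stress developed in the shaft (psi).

ω = 2π·287/60 = 30.05 rad/s, so T = P/ω = 64.6×10³ / 30.05 = 2149 N·m.
J = πd⁴/32 = π(0.157)⁴/32 = 5.965×10^-5 m⁴.
τ_max = T·r/J = 2149 × 0.0785 / 5.965×10^-5 = 2.829×10^6 Pa.

410 psi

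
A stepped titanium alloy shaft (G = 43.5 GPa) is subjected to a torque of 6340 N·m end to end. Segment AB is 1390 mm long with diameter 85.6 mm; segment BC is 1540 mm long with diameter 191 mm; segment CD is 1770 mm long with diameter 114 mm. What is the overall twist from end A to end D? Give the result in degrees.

3.19°

J_AB = π(0.0856)⁴/32 = 5.27×10^-6 m⁴; J_BC = π(0.191)⁴/32 = 1.31×10^-4 m⁴; J_CD = π(0.114)⁴/32 = 1.66×10^-5 m⁴.
θ = (T/G)·Σ L_i/J_i = (6340/43.5×10⁹)·(1.39/5.27×10^-6 + 1.54/1.31×10^-4 + 1.77/1.66×10^-5) = 0.05571 rad.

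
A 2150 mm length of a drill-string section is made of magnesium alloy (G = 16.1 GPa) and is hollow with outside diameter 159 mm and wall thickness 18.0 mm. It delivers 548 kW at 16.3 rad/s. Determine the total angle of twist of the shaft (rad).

0.111 rad

ω = 16.3 rad/s, so T = P/ω = 548×10³ / 16.30 = 33620 N·m.
J = π(d_o⁴ − d_i⁴)/32 = π(0.159⁴ − 0.123⁴)/32 = 4.028×10^-5 m⁴.
θ = T·L/(G·J) = 33620 × 2.15 / (16.1×10⁹ × 4.028×10^-5) = 0.1115 rad.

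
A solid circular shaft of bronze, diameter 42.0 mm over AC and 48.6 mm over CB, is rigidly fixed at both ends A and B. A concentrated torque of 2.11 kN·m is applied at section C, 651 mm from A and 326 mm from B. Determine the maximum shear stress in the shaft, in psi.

Compatibility: T_A·a/J_AC = T_B·b/J_CB with T_A + T_B = T₀.
J_AC = 3.05×10^-7 m⁴, J_CB = 5.48×10^-7 m⁴, so T_A = T₀·(J_AC/a)/((J_AC/a)+(J_CB/b)) = 460.7 N·m, T_B = 1649 N·m.
τ in each portion: τ_AC = 3.17×10^7 Pa, τ_CB = 7.32×10^7 Pa; maximum is in CB.
τ_max = T_CB·r/J = 1649·0.0243/5.48×10^-7 = 7.318×10^7 Pa.

10600 psi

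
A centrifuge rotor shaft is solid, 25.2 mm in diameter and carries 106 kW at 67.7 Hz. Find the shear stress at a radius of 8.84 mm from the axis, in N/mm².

55.6 N/mm²

ω = 2π·67.7 = 425.4 rad/s, so T = P/ω = 106×10³ / 425.4 = 249.2 N·m.
J = πd⁴/32 = π(0.0252)⁴/32 = 3.959×10^-8 m⁴.
Shear stress varies linearly with radius: τ = T·r/J = 249.2 × 0.00884 / 3.959×10^-8 = 5.564×10^7 Pa.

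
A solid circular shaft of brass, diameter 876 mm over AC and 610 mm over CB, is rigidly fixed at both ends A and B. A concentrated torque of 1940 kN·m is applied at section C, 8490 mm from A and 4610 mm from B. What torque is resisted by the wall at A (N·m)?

1.35e6 N·m

Compatibility: T_A·a/J_AC = T_B·b/J_CB with T_A + T_B = T₀.
J_AC = 0.0578 m⁴, J_CB = 0.0136 m⁴, so T_A = T₀·(J_AC/a)/((J_AC/a)+(J_CB/b)) = 1.354e6 N·m, T_B = 586200 N·m.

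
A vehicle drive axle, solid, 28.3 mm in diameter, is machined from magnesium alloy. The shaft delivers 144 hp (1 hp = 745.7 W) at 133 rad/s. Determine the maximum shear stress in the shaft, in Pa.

ω = 133 rad/s, so T = P/ω = 144×745.7 / 133.0 = 807.4 N·m.
J = πd⁴/32 = π(0.0283)⁴/32 = 6.297×10^-8 m⁴.
τ_max = T·r/J = 807.4 × 0.0142 / 6.297×10^-8 = 1.814×10^8 Pa.

1.81e8 Pa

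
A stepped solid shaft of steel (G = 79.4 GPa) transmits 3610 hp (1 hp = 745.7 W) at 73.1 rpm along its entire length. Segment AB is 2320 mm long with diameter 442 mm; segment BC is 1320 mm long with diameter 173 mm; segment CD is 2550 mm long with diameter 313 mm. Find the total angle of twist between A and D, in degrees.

ω = 2π·73.1/60 = 7.655 rad/s, so T = P/ω = 3610×745.7 / 7.655 = 351700 N·m.
J_AB = π(0.442)⁴/32 = 3.75×10^-3 m⁴; J_BC = π(0.173)⁴/32 = 8.79×10^-5 m⁴; J_CD = π(0.313)⁴/32 = 9.42×10^-4 m⁴.
θ = (T/G)·Σ L_i/J_i = (351700/79.4×10⁹)·(2.32/3.75×10^-3 + 1.32/8.79×10^-5 + 2.55/9.42×10^-4) = 0.08121 rad.

4.65°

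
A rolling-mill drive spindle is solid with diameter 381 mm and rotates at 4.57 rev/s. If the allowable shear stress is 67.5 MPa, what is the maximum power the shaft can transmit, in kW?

J = πd⁴/32 = π(0.381)⁴/32 = 2.069×10^-3 m⁴.
T_max = τ_allow·J/r = 6.75×10^7 × 2.069×10^-3 / 0.191 = 733000 N·m.
ω = 2π·4.57 = 28.71 rad/s, so P_max = T_max·ω = 2.105×10^7 W.

21000 kW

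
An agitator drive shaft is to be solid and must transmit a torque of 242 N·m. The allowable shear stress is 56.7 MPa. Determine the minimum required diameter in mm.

27.9 mm

For a solid shaft τ_max = 16T/(πd³), so d = (16T/(π τ_allow))^(1/3) = (16·242.0/(π·5.67×10^7))^(1/3) = 0.02791 m.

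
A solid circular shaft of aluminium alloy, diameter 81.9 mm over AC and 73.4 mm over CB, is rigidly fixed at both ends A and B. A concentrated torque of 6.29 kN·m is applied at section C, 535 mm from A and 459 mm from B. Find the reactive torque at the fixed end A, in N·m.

3590 N·m

Compatibility: T_A·a/J_AC = T_B·b/J_CB with T_A + T_B = T₀.
J_AC = 4.42×10^-6 m⁴, J_CB = 2.85×10^-6 m⁴, so T_A = T₀·(J_AC/a)/((J_AC/a)+(J_CB/b)) = 3590 N·m, T_B = 2700 N·m.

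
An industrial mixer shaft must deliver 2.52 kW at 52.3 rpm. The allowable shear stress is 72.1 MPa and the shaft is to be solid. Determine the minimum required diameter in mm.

ω = 2π·52.3/60 = 5.477 rad/s, so T = P/ω = 2.52×10³ / 5.477 = 460.1 N·m.
For a solid shaft τ_max = 16T/(πd³), so d = (16T/(π τ_allow))^(1/3) = (16·460.1/(π·7.21×10^7))^(1/3) = 0.03191 m.

31.9 mm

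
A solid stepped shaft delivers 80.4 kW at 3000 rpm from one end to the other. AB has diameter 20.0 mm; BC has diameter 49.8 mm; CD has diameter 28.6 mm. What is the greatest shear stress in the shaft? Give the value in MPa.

ω = 2π·3000/60 = 314.2 rad/s, so T = P/ω = 80.4×10³ / 314.2 = 255.9 N·m.
Under the same torque, τ_max = 16T/(πd³) is largest where d is smallest — segment AB (d = 20.0 mm).
τ_max = 16·255.9/(π·(0.0200)³) = 1.629×10^8 Pa.

163 MPa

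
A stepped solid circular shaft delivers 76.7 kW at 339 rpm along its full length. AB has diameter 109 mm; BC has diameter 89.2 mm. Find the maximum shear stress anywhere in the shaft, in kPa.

ω = 2π·339/60 = 35.50 rad/s, so T = P/ω = 76.7×10³ / 35.50 = 2161 N·m.
Under the same torque, τ_max = 16T/(πd³) is largest where d is smallest — segment BC (d = 89.2 mm).
τ_max = 16·2161/(π·(0.0892)³) = 1.550×10^7 Pa.

15500 kPa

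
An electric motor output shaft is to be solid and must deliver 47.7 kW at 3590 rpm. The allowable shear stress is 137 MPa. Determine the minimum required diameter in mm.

16.8 mm

ω = 2π·3590/60 = 375.9 rad/s, so T = P/ω = 47.7×10³ / 375.9 = 126.9 N·m.
For a solid shaft τ_max = 16T/(πd³), so d = (16T/(π τ_allow))^(1/3) = (16·126.9/(π·1.37×10^8))^(1/3) = 0.01677 m.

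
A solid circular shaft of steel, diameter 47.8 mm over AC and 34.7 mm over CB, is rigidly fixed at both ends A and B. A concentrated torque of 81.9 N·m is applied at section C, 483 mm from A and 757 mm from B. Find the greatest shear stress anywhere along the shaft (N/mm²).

Compatibility: T_A·a/J_AC = T_B·b/J_CB with T_A + T_B = T₀.
J_AC = 5.13×10^-7 m⁴, J_CB = 1.42×10^-7 m⁴, so T_A = T₀·(J_AC/a)/((J_AC/a)+(J_CB/b)) = 69.57 N·m, T_B = 12.33 N·m.
τ in each portion: τ_AC = 3.24×10^6 Pa, τ_CB = 1.50×10^6 Pa; maximum is in AC.
τ_max = T_AC·r/J = 69.57·0.0239/5.13×10^-7 = 3.244×10^6 Pa.

3.24 N/mm²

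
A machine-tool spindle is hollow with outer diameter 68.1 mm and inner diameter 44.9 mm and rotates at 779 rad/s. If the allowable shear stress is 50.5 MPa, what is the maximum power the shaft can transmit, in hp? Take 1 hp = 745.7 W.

2650 hp

J = π(d_o⁴ − d_i⁴)/32 = π(0.0681⁴ − 0.0449⁴)/32 = 1.712×10^-6 m⁴.
T_max = τ_allow·J/r = 5.05×10^7 × 1.712×10^-6 / 0.0340 = 2540 N·m.
ω = 779 rad/s, so P_max = T_max·ω = 1.978×10^6 W.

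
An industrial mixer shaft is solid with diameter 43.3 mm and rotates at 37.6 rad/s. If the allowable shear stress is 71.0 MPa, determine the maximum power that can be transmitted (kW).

42.6 kW

J = πd⁴/32 = π(0.0433)⁴/32 = 3.451×10^-7 m⁴.
T_max = τ_allow·J/r = 7.10×10^7 × 3.451×10^-7 / 0.0216 = 1132 N·m.
ω = 37.6 rad/s, so P_max = T_max·ω = 4.255×10^4 W.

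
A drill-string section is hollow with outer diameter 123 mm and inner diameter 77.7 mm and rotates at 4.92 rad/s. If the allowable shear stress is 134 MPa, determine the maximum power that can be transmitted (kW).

203 kW

J = π(d_o⁴ − d_i⁴)/32 = π(0.123⁴ − 0.0777⁴)/32 = 1.889×10^-5 m⁴.
T_max = τ_allow·J/r = 1.34×10^8 × 1.889×10^-5 / 0.0615 = 41160 N·m.
ω = 4.92 rad/s, so P_max = T_max·ω = 2.025×10^5 W.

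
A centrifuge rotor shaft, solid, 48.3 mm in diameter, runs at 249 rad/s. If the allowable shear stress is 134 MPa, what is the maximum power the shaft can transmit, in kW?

J = πd⁴/32 = π(0.0483)⁴/32 = 5.343×10^-7 m⁴.
T_max = τ_allow·J/r = 1.34×10^8 × 5.343×10^-7 / 0.0241 = 2965 N·m.
ω = 249 rad/s, so P_max = T_max·ω = 7.382×10^5 W.

738 kW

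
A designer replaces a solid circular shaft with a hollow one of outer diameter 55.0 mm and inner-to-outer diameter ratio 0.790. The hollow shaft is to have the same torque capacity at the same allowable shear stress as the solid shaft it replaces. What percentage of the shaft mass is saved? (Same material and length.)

Equal τ_max and T ⇒ the solid shaft needs d_s³ = d_o³(1−k⁴), so d_s = 55.0·(1−0.790⁴)^(1/3) = 46.66 mm.
Area ratio A_h/A_s = d_o²(1−k²)/d_s² = (1−k²)/(1−k⁴)^(2/3) = 0.5223.
Mass saving = 1 − 0.5223 = 47.8 %.

47.8 %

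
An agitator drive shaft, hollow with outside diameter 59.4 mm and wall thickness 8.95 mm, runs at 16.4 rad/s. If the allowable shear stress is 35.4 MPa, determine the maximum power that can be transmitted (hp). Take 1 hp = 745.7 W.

24.4 hp

J = π(d_o⁴ − d_i⁴)/32 = π(0.0594⁴ − 0.0415⁴)/32 = 9.310×10^-7 m⁴.
T_max = τ_allow·J/r = 3.54×10^7 × 9.310×10^-7 / 0.0297 = 1110 N·m.
ω = 16.4 rad/s, so P_max = T_max·ω = 1.820×10^4 W.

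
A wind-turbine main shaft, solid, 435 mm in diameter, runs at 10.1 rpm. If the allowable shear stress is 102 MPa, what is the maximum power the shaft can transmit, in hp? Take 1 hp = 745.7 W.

2340 hp

J = πd⁴/32 = π(0.435)⁴/32 = 3.515×10^-3 m⁴.
T_max = τ_allow·J/r = 1.02×10^8 × 3.515×10^-3 / 0.217 = 1.649e6 N·m.
ω = 2π·10.1/60 = 1.058 rad/s, so P_max = T_max·ω = 1.744×10^6 W.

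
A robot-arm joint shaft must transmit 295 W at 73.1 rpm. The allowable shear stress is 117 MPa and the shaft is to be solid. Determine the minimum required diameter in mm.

ω = 2π·73.1/60 = 7.655 rad/s, so T = P/ω = 295 / 7.655 = 38.54 N·m.
For a solid shaft τ_max = 16T/(πd³), so d = (16T/(π τ_allow))^(1/3) = (16·38.54/(π·1.17×10^8))^(1/3) = 0.01188 m.

11.9 mm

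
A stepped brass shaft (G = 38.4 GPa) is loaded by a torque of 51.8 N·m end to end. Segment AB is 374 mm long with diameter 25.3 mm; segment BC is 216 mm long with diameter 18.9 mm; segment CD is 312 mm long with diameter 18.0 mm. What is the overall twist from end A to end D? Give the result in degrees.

4.39°

J_AB = π(0.0253)⁴/32 = 4.02×10^-8 m⁴; J_BC = π(0.0189)⁴/32 = 1.25×10^-8 m⁴; J_CD = π(0.0180)⁴/32 = 1.03×10^-8 m⁴.
θ = (T/G)·Σ L_i/J_i = (51.80/38.4×10⁹)·(0.374/4.02×10^-8 + 0.216/1.25×10^-8 + 0.312/1.03×10^-8) = 0.07664 rad.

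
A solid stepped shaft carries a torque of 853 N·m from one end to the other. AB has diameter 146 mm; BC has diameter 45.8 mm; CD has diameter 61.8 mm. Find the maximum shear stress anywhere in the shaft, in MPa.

Under the same torque, τ_max = 16T/(πd³) is largest where d is smallest — segment BC (d = 45.8 mm).
τ_max = 16·853.0/(π·(0.0458)³) = 4.522×10^7 Pa.

45.2 MPa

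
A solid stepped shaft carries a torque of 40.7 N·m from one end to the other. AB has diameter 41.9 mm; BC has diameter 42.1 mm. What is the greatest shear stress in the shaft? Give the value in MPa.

2.82 MPa

Under the same torque, τ_max = 16T/(πd³) is largest where d is smallest — segment AB (d = 41.9 mm).
τ_max = 16·40.70/(π·(0.0419)³) = 2.818×10^6 Pa.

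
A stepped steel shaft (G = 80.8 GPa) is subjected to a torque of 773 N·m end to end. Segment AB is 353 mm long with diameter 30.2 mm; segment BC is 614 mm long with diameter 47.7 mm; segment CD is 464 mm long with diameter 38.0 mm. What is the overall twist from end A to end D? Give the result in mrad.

74.6 mrad

J_AB = π(0.0302)⁴/32 = 8.17×10^-8 m⁴; J_BC = π(0.0477)⁴/32 = 5.08×10^-7 m⁴; J_CD = π(0.0380)⁴/32 = 2.05×10^-7 m⁴.
θ = (T/G)·Σ L_i/J_i = (773.0/80.8×10⁹)·(0.353/8.17×10^-8 + 0.614/5.08×10^-7 + 0.464/2.05×10^-7) = 0.07460 rad.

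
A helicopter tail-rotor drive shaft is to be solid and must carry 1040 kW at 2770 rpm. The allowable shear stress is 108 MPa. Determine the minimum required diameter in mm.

ω = 2π·2770/60 = 290.1 rad/s, so T = P/ω = 1040×10³ / 290.1 = 3585 N·m.
For a solid shaft τ_max = 16T/(πd³), so d = (16T/(π τ_allow))^(1/3) = (16·3585/(π·1.08×10^8))^(1/3) = 0.05530 m.

55.3 mm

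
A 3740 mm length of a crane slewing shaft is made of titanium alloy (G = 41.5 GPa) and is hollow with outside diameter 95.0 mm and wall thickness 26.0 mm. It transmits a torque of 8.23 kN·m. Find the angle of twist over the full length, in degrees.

5.55°

J = π(d_o⁴ − d_i⁴)/32 = π(0.0950⁴ − 0.0430⁴)/32 = 7.661×10^-6 m⁴.
θ = T·L/(G·J) = 8230 × 3.74 / (41.5×10⁹ × 7.661×10^-6) = 0.09682 rad.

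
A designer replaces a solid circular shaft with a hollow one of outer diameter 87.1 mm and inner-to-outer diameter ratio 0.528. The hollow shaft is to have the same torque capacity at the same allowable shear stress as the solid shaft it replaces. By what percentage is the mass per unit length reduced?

23.9 %

Equal τ_max and T ⇒ the solid shaft needs d_s³ = d_o³(1−k⁴), so d_s = 87.1·(1−0.528⁴)^(1/3) = 84.78 mm.
Area ratio A_h/A_s = d_o²(1−k²)/d_s² = (1−k²)/(1−k⁴)^(2/3) = 0.7612.
Mass saving = 1 − 0.7612 = 23.9 %.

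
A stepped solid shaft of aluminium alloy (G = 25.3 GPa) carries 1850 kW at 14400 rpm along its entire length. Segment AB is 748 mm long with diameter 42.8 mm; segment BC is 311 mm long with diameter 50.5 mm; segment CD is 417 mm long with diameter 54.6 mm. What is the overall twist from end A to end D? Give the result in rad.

0.157 rad

ω = 2π·14400/60 = 1508 rad/s, so T = P/ω = 1850×10³ / 1508 = 1227 N·m.
J_AB = π(0.0428)⁴/32 = 3.29×10^-7 m⁴; J_BC = π(0.0505)⁴/32 = 6.39×10^-7 m⁴; J_CD = π(0.0546)⁴/32 = 8.73×10^-7 m⁴.
θ = (T/G)·Σ L_i/J_i = (1227/25.3×10⁹)·(0.748/3.29×10^-7 + 0.311/6.39×10^-7 + 0.417/8.73×10^-7) = 0.1569 rad.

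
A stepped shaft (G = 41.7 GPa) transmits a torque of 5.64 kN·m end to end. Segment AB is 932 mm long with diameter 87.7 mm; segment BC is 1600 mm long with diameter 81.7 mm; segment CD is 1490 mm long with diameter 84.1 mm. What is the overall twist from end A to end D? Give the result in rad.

J_AB = π(0.0877)⁴/32 = 5.81×10^-6 m⁴; J_BC = π(0.0817)⁴/32 = 4.37×10^-6 m⁴; J_CD = π(0.0841)⁴/32 = 4.91×10^-6 m⁴.
θ = (T/G)·Σ L_i/J_i = (5640/41.7×10⁹)·(0.932/5.81×10^-6 + 1.60/4.37×10^-6 + 1.49/4.91×10^-6) = 0.1122 rad.

0.112 rad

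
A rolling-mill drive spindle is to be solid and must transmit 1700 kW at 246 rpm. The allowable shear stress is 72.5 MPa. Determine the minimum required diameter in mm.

167 mm

ω = 2π·246/60 = 25.76 rad/s, so T = P/ω = 1700×10³ / 25.76 = 65990 N·m.
For a solid shaft τ_max = 16T/(πd³), so d = (16T/(π τ_allow))^(1/3) = (16·65990/(π·7.25×10^7))^(1/3) = 0.1667 m.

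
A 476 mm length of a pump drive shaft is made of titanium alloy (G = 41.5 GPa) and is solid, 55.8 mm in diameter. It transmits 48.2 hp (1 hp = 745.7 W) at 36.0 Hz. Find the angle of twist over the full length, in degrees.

0.110°

ω = 2π·36.0 = 226.2 rad/s, so T = P/ω = 48.2×745.7 / 226.2 = 158.9 N·m.
J = πd⁴/32 = π(0.0558)⁴/32 = 9.518×10^-7 m⁴.
θ = T·L/(G·J) = 158.9 × 0.476 / (41.5×10⁹ × 9.518×10^-7) = 1.915×10^-3 rad.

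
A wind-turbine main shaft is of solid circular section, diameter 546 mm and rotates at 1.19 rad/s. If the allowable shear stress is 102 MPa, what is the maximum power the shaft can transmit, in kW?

3880 kW

J = πd⁴/32 = π(0.546)⁴/32 = 8.725×10^-3 m⁴.
T_max = τ_allow·J/r = 1.02×10^8 × 8.725×10^-3 / 0.273 = 3.260e6 N·m.
ω = 1.19 rad/s, so P_max = T_max·ω = 3.879×10^6 W.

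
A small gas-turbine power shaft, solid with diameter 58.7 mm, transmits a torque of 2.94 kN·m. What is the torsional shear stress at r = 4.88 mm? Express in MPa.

J = πd⁴/32 = π(0.0587)⁴/32 = 1.166×10^-6 m⁴.
Shear stress varies linearly with radius: τ = T·r/J = 2940 × 0.00488 / 1.166×10^-6 = 1.231×10^7 Pa.

12.3 MPa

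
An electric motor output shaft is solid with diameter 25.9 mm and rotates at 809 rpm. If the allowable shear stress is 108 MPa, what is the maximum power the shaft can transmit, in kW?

J = πd⁴/32 = π(0.0259)⁴/32 = 4.418×10^-8 m⁴.
T_max = τ_allow·J/r = 1.08×10^8 × 4.418×10^-8 / 0.0129 = 368.4 N·m.
ω = 2π·809/60 = 84.72 rad/s, so P_max = T_max·ω = 3.121×10^4 W.

31.2 kW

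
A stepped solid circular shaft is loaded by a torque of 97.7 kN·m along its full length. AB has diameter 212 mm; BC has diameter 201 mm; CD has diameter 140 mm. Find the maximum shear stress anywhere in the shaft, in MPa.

Under the same torque, τ_max = 16T/(πd³) is largest where d is smallest — segment CD (d = 140 mm).
τ_max = 16·97700/(π·(0.140)³) = 1.813×10^8 Pa.

181 MPa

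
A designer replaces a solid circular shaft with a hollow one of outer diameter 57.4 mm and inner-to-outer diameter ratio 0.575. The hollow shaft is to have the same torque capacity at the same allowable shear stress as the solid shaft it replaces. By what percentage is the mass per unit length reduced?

Equal τ_max and T ⇒ the solid shaft needs d_s³ = d_o³(1−k⁴), so d_s = 57.4·(1−0.575⁴)^(1/3) = 55.23 mm.
Area ratio A_h/A_s = d_o²(1−k²)/d_s² = (1−k²)/(1−k⁴)^(2/3) = 0.7231.
Mass saving = 1 − 0.7231 = 27.7 %.

27.7 %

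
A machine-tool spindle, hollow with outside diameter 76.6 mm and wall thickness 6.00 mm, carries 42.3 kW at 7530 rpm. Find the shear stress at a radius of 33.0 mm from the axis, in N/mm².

1.06 N/mm²

ω = 2π·7530/60 = 788.5 rad/s, so T = P/ω = 42.3×10³ / 788.5 = 53.64 N·m.
J = π(d_o⁴ − d_i⁴)/32 = π(0.0766⁴ − 0.0646⁴)/32 = 1.670×10^-6 m⁴.
Shear stress varies linearly with radius: τ = T·r/J = 53.64 × 0.0330 / 1.670×10^-6 = 1.060×10^6 Pa.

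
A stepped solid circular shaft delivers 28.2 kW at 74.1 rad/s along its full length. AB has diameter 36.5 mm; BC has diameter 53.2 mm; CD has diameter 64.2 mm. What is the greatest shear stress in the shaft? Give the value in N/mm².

39.9 N/mm²

ω = 74.1 rad/s, so T = P/ω = 28.2×10³ / 74.10 = 380.6 N·m.
Under the same torque, τ_max = 16T/(πd³) is largest where d is smallest — segment AB (d = 36.5 mm).
τ_max = 16·380.6/(π·(0.0365)³) = 3.986×10^7 Pa.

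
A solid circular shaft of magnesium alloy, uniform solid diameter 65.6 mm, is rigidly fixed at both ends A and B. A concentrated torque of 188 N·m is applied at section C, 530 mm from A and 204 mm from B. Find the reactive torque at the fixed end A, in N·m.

52.3 N·m

With uniform GJ and both ends fixed, compatibility θ_AC = θ_CB gives T_A·a = T_B·b, together with T_A + T_B = T₀.
T_A = T₀·b/(a+b) = 188.0·204/734.0 = 52.25 N·m; T_B = 135.7 N·m.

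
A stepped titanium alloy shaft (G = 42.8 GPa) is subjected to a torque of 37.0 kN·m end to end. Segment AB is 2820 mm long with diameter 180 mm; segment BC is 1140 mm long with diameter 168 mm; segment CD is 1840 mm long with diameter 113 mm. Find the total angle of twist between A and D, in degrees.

7.77°

J_AB = π(0.180)⁴/32 = 1.03×10^-4 m⁴; J_BC = π(0.168)⁴/32 = 7.82×10^-5 m⁴; J_CD = π(0.113)⁴/32 = 1.60×10^-5 m⁴.
θ = (T/G)·Σ L_i/J_i = (37000/42.8×10⁹)·(2.82/1.03×10^-4 + 1.14/7.82×10^-5 + 1.84/1.60×10^-5) = 0.1356 rad.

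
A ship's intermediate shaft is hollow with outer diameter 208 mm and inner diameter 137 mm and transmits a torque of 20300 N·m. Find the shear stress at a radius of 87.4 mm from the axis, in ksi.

J = π(d_o⁴ − d_i⁴)/32 = π(0.208⁴ − 0.137⁴)/32 = 1.492×10^-4 m⁴.
Shear stress varies linearly with radius: τ = T·r/J = 20300 × 0.0874 / 1.492×10^-4 = 1.189×10^7 Pa.

1.72 ksi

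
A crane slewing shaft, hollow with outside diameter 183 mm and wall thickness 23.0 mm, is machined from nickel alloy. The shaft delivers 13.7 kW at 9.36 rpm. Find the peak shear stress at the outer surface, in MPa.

16.9 MPa

ω = 2π·9.36/60 = 0.9802 rad/s, so T = P/ω = 13.7×10³ / 0.9802 = 13980 N·m.
J = π(d_o⁴ − d_i⁴)/32 = π(0.183⁴ − 0.137⁴)/32 = 7.552×10^-5 m⁴.
τ_max = T·r/J = 13980 × 0.0915 / 7.552×10^-5 = 1.693×10^7 Pa.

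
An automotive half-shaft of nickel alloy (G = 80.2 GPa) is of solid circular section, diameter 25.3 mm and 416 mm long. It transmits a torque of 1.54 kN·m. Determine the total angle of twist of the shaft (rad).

0.199 rad

J = πd⁴/32 = π(0.0253)⁴/32 = 4.022×10^-8 m⁴.
θ = T·L/(G·J) = 1540 × 0.416 / (80.2×10⁹ × 4.022×10^-8) = 0.1986 rad.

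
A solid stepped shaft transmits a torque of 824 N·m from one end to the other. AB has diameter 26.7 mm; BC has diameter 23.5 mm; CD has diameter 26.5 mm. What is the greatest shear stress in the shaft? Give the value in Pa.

Under the same torque, τ_max = 16T/(πd³) is largest where d is smallest — segment BC (d = 23.5 mm).
τ_max = 16·824.0/(π·(0.0235)³) = 3.234×10^8 Pa.

3.23e8 Pa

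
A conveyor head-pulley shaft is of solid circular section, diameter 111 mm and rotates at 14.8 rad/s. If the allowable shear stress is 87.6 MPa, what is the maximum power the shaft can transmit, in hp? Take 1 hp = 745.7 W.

J = πd⁴/32 = π(0.111)⁴/32 = 1.490×10^-5 m⁴.
T_max = τ_allow·J/r = 8.76×10^7 × 1.490×10^-5 / 0.0555 = 23520 N·m.
ω = 14.8 rad/s, so P_max = T_max·ω = 3.481×10^5 W.

467 hp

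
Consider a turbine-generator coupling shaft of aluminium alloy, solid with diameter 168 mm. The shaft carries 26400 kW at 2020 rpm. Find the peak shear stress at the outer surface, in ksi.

ω = 2π·2020/60 = 211.5 rad/s, so T = P/ω = 26400×10³ / 211.5 = 124800 N·m.
J = πd⁴/32 = π(0.168)⁴/32 = 7.821×10^-5 m⁴.
τ_max = T·r/J = 124800 × 0.0840 / 7.821×10^-5 = 1.340×10^8 Pa.

19.4 ksi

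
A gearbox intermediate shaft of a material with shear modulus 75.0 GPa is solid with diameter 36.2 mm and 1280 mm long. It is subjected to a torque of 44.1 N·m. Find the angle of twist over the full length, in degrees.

0.256°

J = πd⁴/32 = π(0.0362)⁴/32 = 1.686×10^-7 m⁴.
θ = T·L/(G·J) = 44.10 × 1.28 / (75.0×10⁹ × 1.686×10^-7) = 4.464×10^-3 rad.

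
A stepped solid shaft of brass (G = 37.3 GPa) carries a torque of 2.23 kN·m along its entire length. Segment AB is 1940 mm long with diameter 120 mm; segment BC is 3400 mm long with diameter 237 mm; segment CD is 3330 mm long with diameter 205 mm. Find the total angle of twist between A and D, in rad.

J_AB = π(0.120)⁴/32 = 2.04×10^-5 m⁴; J_BC = π(0.237)⁴/32 = 3.10×10^-4 m⁴; J_CD = π(0.205)⁴/32 = 1.73×10^-4 m⁴.
θ = (T/G)·Σ L_i/J_i = (2230/37.3×10⁹)·(1.94/2.04×10^-5 + 3.40/3.10×10^-4 + 3.33/1.73×10^-4) = 7.502×10^-3 rad.

0.00750 rad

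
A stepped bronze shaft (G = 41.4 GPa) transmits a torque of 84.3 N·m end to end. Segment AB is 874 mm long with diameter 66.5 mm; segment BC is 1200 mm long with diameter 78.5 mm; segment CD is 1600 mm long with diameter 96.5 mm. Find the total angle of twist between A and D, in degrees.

J_AB = π(0.0665)⁴/32 = 1.92×10^-6 m⁴; J_BC = π(0.0785)⁴/32 = 3.73×10^-6 m⁴; J_CD = π(0.0965)⁴/32 = 8.51×10^-6 m⁴.
θ = (T/G)·Σ L_i/J_i = (84.30/41.4×10⁹)·(0.874/1.92×10^-6 + 1.20/3.73×10^-6 + 1.60/8.51×10^-6) = 1.965×10^-3 rad.

0.113°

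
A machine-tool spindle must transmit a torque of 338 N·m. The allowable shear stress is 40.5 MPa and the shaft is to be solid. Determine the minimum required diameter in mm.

34.9 mm

For a solid shaft τ_max = 16T/(πd³), so d = (16T/(π τ_allow))^(1/3) = (16·338.0/(π·4.05×10^7))^(1/3) = 0.03490 m.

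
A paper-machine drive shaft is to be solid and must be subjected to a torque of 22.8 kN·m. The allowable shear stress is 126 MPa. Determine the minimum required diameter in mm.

For a solid shaft τ_max = 16T/(πd³), so d = (16T/(π τ_allow))^(1/3) = (16·22800/(π·1.26×10^8))^(1/3) = 0.09731 m.

97.3 mm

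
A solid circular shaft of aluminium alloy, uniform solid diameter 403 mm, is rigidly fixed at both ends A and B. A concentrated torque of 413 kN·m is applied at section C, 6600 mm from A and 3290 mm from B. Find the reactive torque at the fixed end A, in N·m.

137000 N·m

With uniform GJ and both ends fixed, compatibility θ_AC = θ_CB gives T_A·a = T_B·b, together with T_A + T_B = T₀.
T_A = T₀·b/(a+b) = 413000·3290/9890 = 137400 N·m; T_B = 275600 N·m.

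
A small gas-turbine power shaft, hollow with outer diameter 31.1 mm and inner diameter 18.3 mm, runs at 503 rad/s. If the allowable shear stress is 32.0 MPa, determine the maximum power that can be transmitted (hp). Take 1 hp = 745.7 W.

J = π(d_o⁴ − d_i⁴)/32 = π(0.0311⁴ − 0.0183⁴)/32 = 8.083×10^-8 m⁴.
T_max = τ_allow·J/r = 3.20×10^7 × 8.083×10^-8 / 0.0156 = 166.3 N·m.
ω = 503 rad/s, so P_max = T_max·ω = 8.367×10^4 W.

112 hp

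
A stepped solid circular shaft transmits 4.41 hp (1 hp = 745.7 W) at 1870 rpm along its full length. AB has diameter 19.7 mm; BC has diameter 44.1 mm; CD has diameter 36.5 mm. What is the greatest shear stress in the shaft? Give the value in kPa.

ω = 2π·1870/60 = 195.8 rad/s, so T = P/ω = 4.41×745.7 / 195.8 = 16.79 N·m.
Under the same torque, τ_max = 16T/(πd³) is largest where d is smallest — segment AB (d = 19.7 mm).
τ_max = 16·16.79/(π·(0.0197)³) = 1.119×10^7 Pa.

11200 kPa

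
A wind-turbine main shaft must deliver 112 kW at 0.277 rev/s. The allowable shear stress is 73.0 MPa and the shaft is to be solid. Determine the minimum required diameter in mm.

165 mm

ω = 2π·0.277 = 1.740 rad/s, so T = P/ω = 112×10³ / 1.740 = 64350 N·m.
For a solid shaft τ_max = 16T/(πd³), so d = (16T/(π τ_allow))^(1/3) = (16·64350/(π·7.30×10^7))^(1/3) = 0.1650 m.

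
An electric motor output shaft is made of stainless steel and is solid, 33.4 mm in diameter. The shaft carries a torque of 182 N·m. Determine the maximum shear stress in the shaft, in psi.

J = πd⁴/32 = π(0.0334)⁴/32 = 1.222×10^-7 m⁴.
τ_max = T·r/J = 182.0 × 0.0167 / 1.222×10^-7 = 2.488×10^7 Pa.

3610 psi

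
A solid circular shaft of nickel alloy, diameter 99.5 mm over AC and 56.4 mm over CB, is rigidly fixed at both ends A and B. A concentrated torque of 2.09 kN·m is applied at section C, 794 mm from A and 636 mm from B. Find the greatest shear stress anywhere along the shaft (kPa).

Compatibility: T_A·a/J_AC = T_B·b/J_CB with T_A + T_B = T₀.
J_AC = 9.62×10^-6 m⁴, J_CB = 9.93×10^-7 m⁴, so T_A = T₀·(J_AC/a)/((J_AC/a)+(J_CB/b)) = 1851 N·m, T_B = 238.6 N·m.
τ in each portion: τ_AC = 9.57×10^6 Pa, τ_CB = 6.77×10^6 Pa; maximum is in AC.
τ_max = T_AC·r/J = 1851·0.0498/9.62×10^-6 = 9.572×10^6 Pa.

9570 kPa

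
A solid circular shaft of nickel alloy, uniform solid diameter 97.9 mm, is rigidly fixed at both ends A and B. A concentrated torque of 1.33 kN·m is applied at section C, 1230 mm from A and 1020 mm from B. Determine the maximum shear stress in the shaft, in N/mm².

With uniform GJ and both ends fixed, compatibility θ_AC = θ_CB gives T_A·a = T_B·b, together with T_A + T_B = T₀.
T_A = T₀·b/(a+b) = 1330·1020/2250 = 602.9 N·m; T_B = 727.1 N·m.
τ in each portion: τ_AC = 3.27×10^6 Pa, τ_CB = 3.95×10^6 Pa; maximum is in CB.
τ_max = T_CB·r/J = 727.1·0.0490/9.02×10^-6 = 3.946×10^6 Pa.

3.95 N/mm²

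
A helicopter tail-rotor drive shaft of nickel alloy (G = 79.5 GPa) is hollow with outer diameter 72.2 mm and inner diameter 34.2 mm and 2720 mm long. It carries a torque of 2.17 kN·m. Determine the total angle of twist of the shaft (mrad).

29.3 mrad

J = π(d_o⁴ − d_i⁴)/32 = π(0.0722⁴ − 0.0342⁴)/32 = 2.533×10^-6 m⁴.
θ = T·L/(G·J) = 2170 × 2.72 / (79.5×10⁹ × 2.533×10^-6) = 0.02931 rad.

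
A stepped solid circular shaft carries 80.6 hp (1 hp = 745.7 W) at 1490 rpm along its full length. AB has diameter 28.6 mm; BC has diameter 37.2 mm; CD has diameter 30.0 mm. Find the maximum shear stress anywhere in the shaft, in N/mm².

ω = 2π·1490/60 = 156.0 rad/s, so T = P/ω = 80.6×745.7 / 156.0 = 385.2 N·m.
Under the same torque, τ_max = 16T/(πd³) is largest where d is smallest — segment AB (d = 28.6 mm).
τ_max = 16·385.2/(π·(0.0286)³) = 8.386×10^7 Pa.

83.9 N/mm²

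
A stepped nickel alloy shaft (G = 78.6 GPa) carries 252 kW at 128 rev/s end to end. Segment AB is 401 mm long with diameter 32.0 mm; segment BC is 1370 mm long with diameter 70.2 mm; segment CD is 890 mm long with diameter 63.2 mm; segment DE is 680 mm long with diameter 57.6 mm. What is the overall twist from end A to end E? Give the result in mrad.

22.6 mrad

ω = 2π·128 = 804.2 rad/s, so T = P/ω = 252×10³ / 804.2 = 313.3 N·m.
J_AB = π(0.0320)⁴/32 = 1.03×10^-7 m⁴; J_BC = π(0.0702)⁴/32 = 2.38×10^-6 m⁴; J_CD = π(0.0632)⁴/32 = 1.57×10^-6 m⁴; J_DE = π(0.0576)⁴/32 = 1.08×10^-6 m⁴.
θ = (T/G)·Σ L_i/J_i = (313.3/78.6×10⁹)·(0.401/1.03×10^-7 + 1.37/2.38×10^-6 + 0.890/1.57×10^-6 + 0.680/1.08×10^-6) = 0.02259 rad.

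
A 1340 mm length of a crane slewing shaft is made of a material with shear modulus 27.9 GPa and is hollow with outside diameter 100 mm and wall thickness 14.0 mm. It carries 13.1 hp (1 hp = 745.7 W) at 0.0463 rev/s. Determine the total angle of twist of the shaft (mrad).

ω = 2π·0.0463 = 0.2909 rad/s, so T = P/ω = 13.1×745.7 / 0.2909 = 33580 N·m.
J = π(d_o⁴ − d_i⁴)/32 = π(0.100⁴ − 0.0720⁴)/32 = 7.179×10^-6 m⁴.
θ = T·L/(G·J) = 33580 × 1.34 / (27.9×10⁹ × 7.179×10^-6) = 0.2246 rad.

225 mrad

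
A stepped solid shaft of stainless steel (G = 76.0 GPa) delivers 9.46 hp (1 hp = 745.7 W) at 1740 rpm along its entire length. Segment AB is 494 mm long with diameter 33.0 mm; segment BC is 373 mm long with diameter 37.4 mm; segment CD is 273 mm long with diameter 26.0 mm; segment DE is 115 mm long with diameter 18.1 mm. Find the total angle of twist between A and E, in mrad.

11.8 mrad

ω = 2π·1740/60 = 182.2 rad/s, so T = P/ω = 9.46×745.7 / 182.2 = 38.71 N·m.
J_AB = π(0.0330)⁴/32 = 1.16×10^-7 m⁴; J_BC = π(0.0374)⁴/32 = 1.92×10^-7 m⁴; J_CD = π(0.0260)⁴/32 = 4.49×10^-8 m⁴; J_DE = π(0.0181)⁴/32 = 1.05×10^-8 m⁴.
θ = (T/G)·Σ L_i/J_i = (38.71/76.0×10⁹)·(0.494/1.16×10^-7 + 0.373/1.92×10^-7 + 0.273/4.49×10^-8 + 0.115/1.05×10^-8) = 0.01181 rad.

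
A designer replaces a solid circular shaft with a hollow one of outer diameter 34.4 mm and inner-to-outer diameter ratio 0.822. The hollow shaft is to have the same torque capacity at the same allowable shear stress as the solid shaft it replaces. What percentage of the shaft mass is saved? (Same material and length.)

Equal τ_max and T ⇒ the solid shaft needs d_s³ = d_o³(1−k⁴), so d_s = 34.4·(1−0.822⁴)^(1/3) = 28.07 mm.
Area ratio A_h/A_s = d_o²(1−k²)/d_s² = (1−k²)/(1−k⁴)^(2/3) = 0.4870.
Mass saving = 1 − 0.4870 = 51.3 %.

51.3 %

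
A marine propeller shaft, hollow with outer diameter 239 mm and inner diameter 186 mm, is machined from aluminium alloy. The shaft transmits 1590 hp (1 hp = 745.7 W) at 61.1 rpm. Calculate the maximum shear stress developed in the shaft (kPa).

109000 kPa

ω = 2π·61.1/60 = 6.398 rad/s, so T = P/ω = 1590×745.7 / 6.398 = 185300 N·m.
J = π(d_o⁴ − d_i⁴)/32 = π(0.239⁴ − 0.186⁴)/32 = 2.028×10^-4 m⁴.
τ_max = T·r/J = 185300 × 0.119 / 2.028×10^-4 = 1.092×10^8 Pa.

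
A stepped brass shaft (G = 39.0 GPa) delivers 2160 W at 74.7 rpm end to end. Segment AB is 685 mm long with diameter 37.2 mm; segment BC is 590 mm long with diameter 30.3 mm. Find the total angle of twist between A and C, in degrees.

4.37°

ω = 2π·74.7/60 = 7.823 rad/s, so T = P/ω = 2160 / 7.823 = 276.1 N·m.
J_AB = π(0.0372)⁴/32 = 1.88×10^-7 m⁴; J_BC = π(0.0303)⁴/32 = 8.28×10^-8 m⁴.
θ = (T/G)·Σ L_i/J_i = (276.1/39.0×10⁹)·(0.685/1.88×10^-7 + 0.590/8.28×10^-8) = 0.07628 rad.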